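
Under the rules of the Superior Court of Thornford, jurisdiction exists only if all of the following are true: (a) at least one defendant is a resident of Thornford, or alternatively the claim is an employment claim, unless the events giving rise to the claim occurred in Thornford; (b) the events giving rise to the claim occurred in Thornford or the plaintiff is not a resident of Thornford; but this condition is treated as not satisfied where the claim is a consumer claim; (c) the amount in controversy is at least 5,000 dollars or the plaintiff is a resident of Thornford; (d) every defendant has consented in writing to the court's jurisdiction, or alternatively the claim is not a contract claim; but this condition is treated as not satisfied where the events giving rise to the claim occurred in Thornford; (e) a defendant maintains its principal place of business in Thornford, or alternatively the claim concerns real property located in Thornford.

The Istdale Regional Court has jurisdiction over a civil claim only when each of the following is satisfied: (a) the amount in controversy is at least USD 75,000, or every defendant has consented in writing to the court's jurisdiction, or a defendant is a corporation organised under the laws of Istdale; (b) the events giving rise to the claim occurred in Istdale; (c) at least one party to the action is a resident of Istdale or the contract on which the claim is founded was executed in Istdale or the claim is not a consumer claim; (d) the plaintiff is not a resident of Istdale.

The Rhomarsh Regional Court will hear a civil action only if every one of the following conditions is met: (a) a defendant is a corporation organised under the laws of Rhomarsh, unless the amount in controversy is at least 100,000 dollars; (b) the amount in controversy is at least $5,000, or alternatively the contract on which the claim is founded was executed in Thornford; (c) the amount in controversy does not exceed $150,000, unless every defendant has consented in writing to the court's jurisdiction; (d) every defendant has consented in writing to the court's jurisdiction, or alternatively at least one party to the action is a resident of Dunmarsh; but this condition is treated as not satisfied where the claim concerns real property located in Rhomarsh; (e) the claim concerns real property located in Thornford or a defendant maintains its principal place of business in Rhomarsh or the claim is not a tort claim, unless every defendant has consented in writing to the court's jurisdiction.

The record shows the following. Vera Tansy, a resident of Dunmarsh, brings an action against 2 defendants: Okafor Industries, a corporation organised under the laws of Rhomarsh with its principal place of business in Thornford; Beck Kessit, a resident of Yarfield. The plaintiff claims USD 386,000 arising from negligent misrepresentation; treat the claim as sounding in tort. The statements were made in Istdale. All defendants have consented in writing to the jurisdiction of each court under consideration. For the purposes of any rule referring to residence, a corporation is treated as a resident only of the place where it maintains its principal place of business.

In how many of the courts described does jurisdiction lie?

The Superior Court of Thornford:
  (a) Okafor Industries resides in Thornford — that alternative is enough. Satisfied.
  (b) The plaintiff resides in Dunmarsh, which is not Thornford, so this disjunct is met. The carve-out does not apply: the claim is a tort claim, not a consumer claim. Satisfied.
  (c) The amount in controversy is 386,000 dollars, which meets the USD 5,000 floor, so one alternative holds. Satisfied.
  (d) Every defendant has filed written consent, so one alternative holds. The exception is not triggered, since the operative events occurred in Istdale, not Thornford. Met.
  (e) Okafor Industries has its principal place of business in Thornford, which satisfies one of the alternatives. Condition met.
  → Jurisdiction lies.
The Istdale Regional Court:
  (a) The amount in controversy is 386,000 dollars, which meets the $75,000 floor, so this disjunct is met. Condition met.
  (b) The operative events occurred in Istdale. Condition met.
  (c) The claim is a tort claim, not a consumer claim — that alternative is enough. Met.
  (d) The plaintiff resides in Dunmarsh, which is not Istdale. Condition met.
  → All conditions met; jurisdiction exists.
The Rhomarsh Regional Court:
  (a) Okafor Industries is organised under the laws of Rhomarsh. Met.
  (b) The amount in controversy is 386,000 dollars, which meets the 5,000 dollars floor, which satisfies one of the alternatives. Met.
  (c) The amount in controversy is USD 386,000, above the 150,000 dollars ceiling. The proviso rescues it, though: every defendant has filed written consent. Met.
  (d) Every defendant has filed written consent, which satisfies one of the alternatives. And the carve-out is inapplicable — the claim does not concern real property. Condition met.
  (e) The claim does not concern real property; the corporate defendant(s) have their principal place of business in Thornford, not Rhomarsh; the claim is a tort claim — no alternative holds. However, every defendant has filed written consent, so the 'unless' proviso supplies this condition. Met.
  → Jurisdiction lies.
Courts with jurisdiction: the Superior Court of Thornford, the Istdale Regional Court, the Rhomarsh Regional Court — 3 in total.

3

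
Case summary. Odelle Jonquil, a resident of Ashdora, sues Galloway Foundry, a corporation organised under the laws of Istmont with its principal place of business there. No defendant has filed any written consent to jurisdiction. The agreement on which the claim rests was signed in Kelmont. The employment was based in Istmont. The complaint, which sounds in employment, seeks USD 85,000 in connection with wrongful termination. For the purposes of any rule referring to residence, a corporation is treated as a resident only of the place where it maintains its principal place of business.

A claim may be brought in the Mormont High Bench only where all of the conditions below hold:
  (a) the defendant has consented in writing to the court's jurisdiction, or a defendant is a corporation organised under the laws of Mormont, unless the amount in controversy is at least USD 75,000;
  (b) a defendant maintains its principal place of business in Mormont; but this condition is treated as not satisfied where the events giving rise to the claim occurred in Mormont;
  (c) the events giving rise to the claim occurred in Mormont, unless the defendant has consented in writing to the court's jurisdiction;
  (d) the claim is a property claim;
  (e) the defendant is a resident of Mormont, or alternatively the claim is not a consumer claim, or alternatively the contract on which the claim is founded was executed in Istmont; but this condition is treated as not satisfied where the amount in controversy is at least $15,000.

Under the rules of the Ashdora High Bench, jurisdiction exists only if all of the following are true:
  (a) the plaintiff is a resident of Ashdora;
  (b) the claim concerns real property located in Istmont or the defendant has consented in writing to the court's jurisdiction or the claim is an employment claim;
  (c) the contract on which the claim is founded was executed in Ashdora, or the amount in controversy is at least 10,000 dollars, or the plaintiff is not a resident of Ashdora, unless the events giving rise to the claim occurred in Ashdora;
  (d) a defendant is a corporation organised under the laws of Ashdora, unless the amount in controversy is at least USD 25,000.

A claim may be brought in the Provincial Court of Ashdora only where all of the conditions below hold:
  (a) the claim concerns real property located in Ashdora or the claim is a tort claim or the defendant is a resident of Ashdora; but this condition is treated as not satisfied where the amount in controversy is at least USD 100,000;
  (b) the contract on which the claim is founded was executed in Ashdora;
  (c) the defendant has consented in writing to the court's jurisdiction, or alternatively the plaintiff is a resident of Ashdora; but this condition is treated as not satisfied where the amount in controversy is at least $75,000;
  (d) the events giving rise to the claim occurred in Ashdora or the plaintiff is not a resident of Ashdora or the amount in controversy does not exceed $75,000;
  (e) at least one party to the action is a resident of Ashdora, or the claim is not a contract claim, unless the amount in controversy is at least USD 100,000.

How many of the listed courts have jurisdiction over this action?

1

The Mormont High Bench:
  (a) No such written consent has been filed; the corporate defendant(s) are organised in Istmont, not Mormont — every alternative fails. However, the amount in controversy is $85,000, which meets the USD 75,000 floor, so the 'unless' proviso supplies this condition. Satisfied.
  (b) The corporate defendant(s) have their principal place of business in Istmont, not Mormont. Fails.
  (c) The operative events occurred in Istmont, not Mormont. Nor does the 'unless' clause help: no such written consent has been filed. Not met.
  (d) The claim is an employment claim, not a property claim. Not met.
  (e) The claim is an employment claim, not a consumer claim, so one alternative holds. But the carve-out bites: the amount in controversy is 85,000 dollars, which meets the USD 15,000 floor. Condition not met.
  → The court lacks jurisdiction.
The Ashdora High Bench:
  (a) The plaintiff resides in Ashdora. Condition met.
  (b) The claim is an employment claim, which satisfies one of the alternatives. Met.
  (c) The amount in controversy is 85,000 dollars, which meets the USD 10,000 floor, which satisfies one of the alternatives. Satisfied.
  (d) The corporate defendant(s) are organised in Istmont, not Ashdora. However, the amount in controversy is 85,000 dollars, which meets the $25,000 floor, so the 'unless' proviso supplies this condition. Met.
  → The court has jurisdiction.
The Provincial Court of Ashdora:
  (a) The claim does not concern real property; the claim is an employment claim, not a tort claim; the defendant resides in Istmont, not Ashdora — no alternative holds. Not satisfied.
  (b) The contract was executed in Kelmont, not Ashdora. Not met.
  (c) The plaintiff resides in Ashdora — that alternative is enough. But the amount in controversy is $85,000, which meets the USD 75,000 floor, triggering the carve-out and defeating this condition. Not satisfied.
  (d) The operative events occurred in Istmont, not Ashdora; the plaintiff resides in Ashdora; the amount in controversy is USD 85,000, above the USD 75,000 ceiling — none of the alternatives is met. Condition not met.
  (e) Odelle Jonquil resides in Ashdora, so one alternative holds. Met.
  → No jurisdiction.
Courts with jurisdiction: the Ashdora High Bench — 1 in total.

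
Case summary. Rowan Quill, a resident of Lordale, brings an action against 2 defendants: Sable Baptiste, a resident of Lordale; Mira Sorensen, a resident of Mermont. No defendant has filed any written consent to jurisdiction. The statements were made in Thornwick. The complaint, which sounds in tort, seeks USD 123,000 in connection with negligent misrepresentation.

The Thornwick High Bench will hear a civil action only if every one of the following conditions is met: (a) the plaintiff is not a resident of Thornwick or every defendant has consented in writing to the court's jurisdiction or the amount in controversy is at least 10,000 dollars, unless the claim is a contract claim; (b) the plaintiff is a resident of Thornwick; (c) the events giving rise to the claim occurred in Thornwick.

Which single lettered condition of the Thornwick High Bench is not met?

The Thornwick High Bench:
  (a) The plaintiff resides in Lordale, which is not Thornwick, so this disjunct is met. Satisfied.
  (b) The plaintiff resides in Lordale, not Thornwick. Condition not met.
  (c) The operative events occurred in Thornwick. Met.
Only condition (b) fails.

(b)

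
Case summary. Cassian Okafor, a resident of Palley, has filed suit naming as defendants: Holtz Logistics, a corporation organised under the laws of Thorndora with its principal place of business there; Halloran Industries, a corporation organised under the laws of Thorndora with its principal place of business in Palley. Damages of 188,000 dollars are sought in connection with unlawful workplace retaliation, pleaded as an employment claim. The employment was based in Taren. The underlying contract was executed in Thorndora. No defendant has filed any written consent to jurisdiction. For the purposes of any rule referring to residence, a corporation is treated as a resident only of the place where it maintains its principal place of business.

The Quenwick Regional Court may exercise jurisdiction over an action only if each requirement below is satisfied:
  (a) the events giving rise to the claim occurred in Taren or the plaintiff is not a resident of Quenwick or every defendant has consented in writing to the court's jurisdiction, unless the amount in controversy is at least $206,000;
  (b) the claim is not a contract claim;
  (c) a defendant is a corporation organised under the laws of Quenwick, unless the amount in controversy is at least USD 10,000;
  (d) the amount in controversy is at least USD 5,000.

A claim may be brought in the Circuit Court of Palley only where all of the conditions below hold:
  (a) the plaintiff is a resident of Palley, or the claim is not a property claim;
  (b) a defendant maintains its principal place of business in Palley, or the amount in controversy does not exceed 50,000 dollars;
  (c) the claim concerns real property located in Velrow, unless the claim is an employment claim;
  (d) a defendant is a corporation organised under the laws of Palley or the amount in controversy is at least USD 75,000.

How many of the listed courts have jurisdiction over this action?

2

The Quenwick Regional Court:
  (a) The operative events occurred in Taren, so this disjunct is met. Met.
  (b) The claim is an employment claim, not a contract claim. Condition met.
  (c) The corporate defendant(s) are organised in Thorndora, not Quenwick. However, the amount in controversy is 188,000 dollars, which meets the 10,000 dollars floor, so the 'unless' proviso supplies this condition. Condition met.
  (d) The amount in controversy is $188,000, which meets the USD 5,000 floor. Met.
  → The court has jurisdiction.
The Circuit Court of Palley:
  (a) The plaintiff resides in Palley — that alternative is enough. Met.
  (b) Halloran Industries has its principal place of business in Palley — that alternative is enough. Satisfied.
  (c) The claim does not concern real property. The proviso rescues it, though: the claim is an employment claim. Met.
  (d) The amount in controversy is 188,000 dollars, which meets the 75,000 dollars floor, so one alternative holds. Met.
  → The court has jurisdiction.
Courts with jurisdiction: the Quenwick Regional Court, the Circuit Court of Palley — 2 in total.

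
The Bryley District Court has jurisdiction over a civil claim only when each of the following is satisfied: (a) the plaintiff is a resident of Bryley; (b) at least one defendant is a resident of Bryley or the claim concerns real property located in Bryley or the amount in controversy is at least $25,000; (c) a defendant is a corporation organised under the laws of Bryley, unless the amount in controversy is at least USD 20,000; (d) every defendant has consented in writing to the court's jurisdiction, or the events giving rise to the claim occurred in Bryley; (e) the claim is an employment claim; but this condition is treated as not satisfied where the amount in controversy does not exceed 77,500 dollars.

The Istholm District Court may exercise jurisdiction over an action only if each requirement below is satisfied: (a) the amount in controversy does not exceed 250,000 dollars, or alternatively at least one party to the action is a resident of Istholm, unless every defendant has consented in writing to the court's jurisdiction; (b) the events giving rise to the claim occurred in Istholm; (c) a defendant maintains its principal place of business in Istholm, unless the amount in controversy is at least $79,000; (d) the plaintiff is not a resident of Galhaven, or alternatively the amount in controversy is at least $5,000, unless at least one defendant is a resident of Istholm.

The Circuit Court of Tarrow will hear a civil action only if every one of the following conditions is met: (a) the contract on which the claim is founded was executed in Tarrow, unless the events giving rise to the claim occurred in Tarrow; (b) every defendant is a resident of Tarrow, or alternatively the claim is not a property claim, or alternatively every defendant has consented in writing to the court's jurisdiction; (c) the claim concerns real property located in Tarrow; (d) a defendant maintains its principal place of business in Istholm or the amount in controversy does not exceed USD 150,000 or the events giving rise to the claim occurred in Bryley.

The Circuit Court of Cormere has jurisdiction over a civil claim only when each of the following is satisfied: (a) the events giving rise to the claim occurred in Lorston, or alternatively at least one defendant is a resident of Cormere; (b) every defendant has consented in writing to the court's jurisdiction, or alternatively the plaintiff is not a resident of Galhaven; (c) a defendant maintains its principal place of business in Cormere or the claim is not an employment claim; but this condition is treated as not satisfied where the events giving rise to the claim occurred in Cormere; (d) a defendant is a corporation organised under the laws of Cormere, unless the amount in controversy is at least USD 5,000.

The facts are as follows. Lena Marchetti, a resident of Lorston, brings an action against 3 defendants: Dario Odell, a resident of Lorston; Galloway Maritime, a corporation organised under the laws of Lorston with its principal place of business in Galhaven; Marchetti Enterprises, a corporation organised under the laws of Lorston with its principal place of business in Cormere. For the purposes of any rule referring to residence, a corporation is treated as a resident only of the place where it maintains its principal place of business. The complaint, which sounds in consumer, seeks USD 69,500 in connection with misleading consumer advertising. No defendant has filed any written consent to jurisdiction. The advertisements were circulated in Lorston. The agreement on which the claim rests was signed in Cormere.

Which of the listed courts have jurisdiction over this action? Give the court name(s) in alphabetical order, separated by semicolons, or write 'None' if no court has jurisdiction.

the Circuit Court of Cormere

The Bryley District Court:
  (a) The plaintiff resides in Lorston, not Bryley. Condition not met.
  (b) The amount in controversy is 69,500 dollars, which meets the USD 25,000 floor, which satisfies one of the alternatives. Met.
  (c) The corporate defendant(s) are organised in Lorston, not Bryley. But the amount in controversy is $69,500, which meets the $20,000 floor, and the 'unless' clause therefore excuses the requirement. Met.
  (d) No such written consent has been filed; the operative events occurred in Lorston, not Bryley — no alternative holds. Not met.
  (e) The claim is a consumer claim, not an employment claim. Not satisfied.
  → Not every requirement is met — no jurisdiction.
The Istholm District Court:
  (a) The amount in controversy is $69,500, within the $250,000 ceiling — that alternative is enough. Condition met.
  (b) The operative events occurred in Lorston, not Istholm. Condition not met.
  (c) The corporate defendant(s) have their principal place of business in Cormere, Galhaven, not Istholm. The proviso offers no rescue either, since the amount in controversy is USD 69,500, below the $79,000 floor. Fails.
  (d) The plaintiff resides in Lorston, which is not Galhaven, which satisfies one of the alternatives. Condition met.
  → No jurisdiction.
The Circuit Court of Tarrow:
  (a) The contract was executed in Cormere, not Tarrow. Nor does the 'unless' clause help: the operative events occurred in Lorston, not Tarrow. Not met.
  (b) The claim is a consumer claim, not a property claim — that alternative is enough. Satisfied.
  (c) The claim does not concern real property. Not met.
  (d) The amount in controversy is 69,500 dollars, within the USD 150,000 ceiling, so this disjunct is met. Met.
  → At least one condition fails; no jurisdiction.
The Circuit Court of Cormere:
  (a) The operative events occurred in Lorston, so this disjunct is met. Condition met.
  (b) The plaintiff resides in Lorston, which is not Galhaven — that alternative is enough. Satisfied.
  (c) Marchetti Enterprises has its principal place of business in Cormere, so one alternative holds. And the carve-out is inapplicable — the operative events occurred in Lorston, not Cormere. Satisfied.
  (d) The corporate defendant(s) are organised in Lorston, not Cormere. The proviso rescues it, though: the amount in controversy is USD 69,500, which meets the USD 5,000 floor. Condition met.
  → Jurisdiction lies.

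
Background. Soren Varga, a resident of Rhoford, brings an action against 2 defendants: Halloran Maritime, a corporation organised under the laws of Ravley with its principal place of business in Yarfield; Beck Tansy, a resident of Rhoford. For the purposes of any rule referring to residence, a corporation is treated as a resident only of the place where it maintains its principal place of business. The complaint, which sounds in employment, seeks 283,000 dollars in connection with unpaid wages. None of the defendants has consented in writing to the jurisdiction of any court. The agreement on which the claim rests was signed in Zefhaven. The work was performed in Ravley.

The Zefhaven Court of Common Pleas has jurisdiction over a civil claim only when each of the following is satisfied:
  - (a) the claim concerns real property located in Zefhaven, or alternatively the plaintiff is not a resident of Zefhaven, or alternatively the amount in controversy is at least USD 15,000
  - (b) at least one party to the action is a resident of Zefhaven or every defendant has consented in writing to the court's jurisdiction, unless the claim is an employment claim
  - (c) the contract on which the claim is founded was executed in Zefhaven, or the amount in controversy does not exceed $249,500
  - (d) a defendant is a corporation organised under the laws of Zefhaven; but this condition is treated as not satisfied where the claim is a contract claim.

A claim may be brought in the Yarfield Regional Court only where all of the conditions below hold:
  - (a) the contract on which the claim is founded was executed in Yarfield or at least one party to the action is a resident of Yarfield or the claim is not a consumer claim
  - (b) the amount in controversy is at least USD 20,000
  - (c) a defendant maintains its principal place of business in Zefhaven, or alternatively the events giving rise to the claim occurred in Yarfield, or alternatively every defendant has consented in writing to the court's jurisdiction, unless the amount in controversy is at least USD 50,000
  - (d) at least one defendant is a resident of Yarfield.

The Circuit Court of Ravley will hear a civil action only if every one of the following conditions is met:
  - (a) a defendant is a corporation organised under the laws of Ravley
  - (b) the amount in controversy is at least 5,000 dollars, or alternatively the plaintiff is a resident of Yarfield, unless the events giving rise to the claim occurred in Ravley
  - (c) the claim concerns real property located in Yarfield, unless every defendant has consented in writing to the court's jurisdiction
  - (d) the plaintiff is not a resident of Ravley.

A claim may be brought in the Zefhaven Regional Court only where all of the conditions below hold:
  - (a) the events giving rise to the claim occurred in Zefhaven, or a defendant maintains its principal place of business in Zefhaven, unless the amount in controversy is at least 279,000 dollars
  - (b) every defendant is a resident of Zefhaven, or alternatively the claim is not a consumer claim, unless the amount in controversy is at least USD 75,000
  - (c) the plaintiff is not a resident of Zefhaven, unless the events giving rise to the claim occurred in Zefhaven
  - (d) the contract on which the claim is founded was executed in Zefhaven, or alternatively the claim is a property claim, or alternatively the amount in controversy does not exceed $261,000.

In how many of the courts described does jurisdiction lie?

2

The Zefhaven Court of Common Pleas:
  (a) The plaintiff resides in Rhoford, which is not Zefhaven, which satisfies one of the alternatives. Met.
  (b) No party resides in Zefhaven; no such written consent has been filed — none of the alternatives is met. But the claim is an employment claim, and the 'unless' clause therefore excuses the requirement. Satisfied.
  (c) The contract was executed in Zefhaven, so one alternative holds. Satisfied.
  (d) The corporate defendant(s) are organised in Ravley, not Zefhaven. Fails.
  → No jurisdiction.
The Yarfield Regional Court:
  (a) Halloran Maritime resides in Yarfield, which satisfies one of the alternatives. Satisfied.
  (b) The amount in controversy is USD 283,000, which meets the 20,000 dollars floor. Met.
  (c) The corporate defendant(s) have their principal place of business in Yarfield, not Zefhaven; the operative events occurred in Ravley, not Yarfield; no such written consent has been filed — no alternative holds. The proviso rescues it, though: the amount in controversy is $283,000, which meets the USD 50,000 floor. Satisfied.
  (d) Halloran Maritime resides in Yarfield. Satisfied.
  → Every requirement is satisfied — jurisdiction.
The Circuit Court of Ravley:
  (a) Halloran Maritime is organised under the laws of Ravley. Satisfied.
  (b) The amount in controversy is $283,000, which meets the USD 5,000 floor, so this disjunct is met. Condition met.
  (c) The claim does not concern real property. Nor does the 'unless' clause help: no such written consent has been filed. Not satisfied.
  (d) The plaintiff resides in Rhoford, which is not Ravley. Condition met.
  → No jurisdiction.
The Zefhaven Regional Court:
  (a) The operative events occurred in Ravley, not Zefhaven; the corporate defendant(s) have their principal place of business in Yarfield, not Zefhaven — none of the alternatives is met. The proviso rescues it, though: the amount in controversy is USD 283,000, which meets the USD 279,000 floor. Met.
  (b) The claim is an employment claim, not a consumer claim — that alternative is enough. Met.
  (c) The plaintiff resides in Rhoford, which is not Zefhaven. Condition met.
  (d) The contract was executed in Zefhaven, which satisfies one of the alternatives. Condition met.
  → Jurisdiction lies.
Courts with jurisdiction: the Yarfield Regional Court, the Zefhaven Regional Court — 2 in total.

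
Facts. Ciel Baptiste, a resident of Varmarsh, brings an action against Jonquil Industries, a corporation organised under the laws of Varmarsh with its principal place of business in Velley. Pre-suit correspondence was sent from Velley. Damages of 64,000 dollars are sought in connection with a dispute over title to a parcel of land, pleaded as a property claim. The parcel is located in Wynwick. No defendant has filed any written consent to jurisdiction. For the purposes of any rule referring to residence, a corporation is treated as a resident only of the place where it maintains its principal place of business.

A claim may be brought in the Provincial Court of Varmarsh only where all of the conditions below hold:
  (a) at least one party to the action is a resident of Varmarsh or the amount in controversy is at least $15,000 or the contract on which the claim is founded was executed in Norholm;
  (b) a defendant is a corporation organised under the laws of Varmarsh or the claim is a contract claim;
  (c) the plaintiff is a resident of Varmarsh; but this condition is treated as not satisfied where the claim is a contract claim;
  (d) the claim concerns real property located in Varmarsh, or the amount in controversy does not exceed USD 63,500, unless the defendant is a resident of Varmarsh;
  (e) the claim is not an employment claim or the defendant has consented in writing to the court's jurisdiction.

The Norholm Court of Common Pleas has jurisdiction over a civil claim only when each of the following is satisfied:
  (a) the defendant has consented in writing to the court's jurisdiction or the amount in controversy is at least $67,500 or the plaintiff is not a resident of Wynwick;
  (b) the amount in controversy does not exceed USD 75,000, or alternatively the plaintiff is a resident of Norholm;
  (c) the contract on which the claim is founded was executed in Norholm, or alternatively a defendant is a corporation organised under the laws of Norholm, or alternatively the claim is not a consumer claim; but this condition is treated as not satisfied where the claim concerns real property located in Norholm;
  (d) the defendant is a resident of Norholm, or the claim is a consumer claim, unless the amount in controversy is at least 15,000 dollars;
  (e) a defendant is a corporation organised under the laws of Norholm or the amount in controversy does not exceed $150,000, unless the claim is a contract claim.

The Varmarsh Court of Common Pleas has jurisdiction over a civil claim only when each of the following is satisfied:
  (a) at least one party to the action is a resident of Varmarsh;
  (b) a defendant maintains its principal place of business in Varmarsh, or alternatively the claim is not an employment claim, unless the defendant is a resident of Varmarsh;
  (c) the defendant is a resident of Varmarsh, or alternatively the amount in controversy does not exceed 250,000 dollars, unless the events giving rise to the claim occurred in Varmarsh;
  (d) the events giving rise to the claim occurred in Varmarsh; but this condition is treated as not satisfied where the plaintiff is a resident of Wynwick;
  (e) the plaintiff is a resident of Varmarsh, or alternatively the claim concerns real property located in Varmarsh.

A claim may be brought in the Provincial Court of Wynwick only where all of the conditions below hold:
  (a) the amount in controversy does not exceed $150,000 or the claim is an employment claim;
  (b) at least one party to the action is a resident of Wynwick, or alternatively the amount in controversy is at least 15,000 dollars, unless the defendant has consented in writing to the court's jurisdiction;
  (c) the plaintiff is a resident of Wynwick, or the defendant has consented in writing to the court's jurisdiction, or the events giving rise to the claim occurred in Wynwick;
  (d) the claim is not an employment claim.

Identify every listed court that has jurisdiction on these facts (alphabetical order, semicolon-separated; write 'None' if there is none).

the Norholm Court of Common Pleas; the Provincial Court of Wynwick

The Provincial Court of Varmarsh:
  (a) Ciel Baptiste resides in Varmarsh — that alternative is enough. Condition met.
  (b) Jonquil Industries is organised under the laws of Varmarsh, which satisfies one of the alternatives. Condition met.
  (c) The plaintiff resides in Varmarsh. And the carve-out is inapplicable — the claim is a property claim, not a contract claim. Met.
  (d) The property lies in Wynwick, not Varmarsh; the amount in controversy is USD 64,000, above the 63,500 dollars ceiling — no alternative holds. The proviso offers no rescue either, since the defendant resides in Velley, not Varmarsh. Condition not met.
  (e) The claim is a property claim, not an employment claim, so one alternative holds. Met.
  → No jurisdiction.
The Norholm Court of Common Pleas:
  (a) The plaintiff resides in Varmarsh, which is not Wynwick, which satisfies one of the alternatives. Met.
  (b) The amount in controversy is 64,000 dollars, within the 75,000 dollars ceiling, which satisfies one of the alternatives. Condition met.
  (c) The claim is a property claim, not a consumer claim — that alternative is enough. The exception is not triggered, since the property lies in Wynwick, not Norholm. Met.
  (d) The defendant resides in Velley, not Norholm; the claim is a property claim, not a consumer claim — none of the alternatives is met. But the amount in controversy is USD 64,000, which meets the USD 15,000 floor, and the 'unless' clause therefore excuses the requirement. Condition met.
  (e) The amount in controversy is USD 64,000, within the USD 150,000 ceiling — that alternative is enough. Condition met.
  → The court has jurisdiction.
The Varmarsh Court of Common Pleas:
  (a) Ciel Baptiste resides in Varmarsh. Condition met.
  (b) The claim is a property claim, not an employment claim, so one alternative holds. Satisfied.
  (c) The amount in controversy is 64,000 dollars, within the $250,000 ceiling, so one alternative holds. Condition met.
  (d) The operative events occurred in Wynwick, not Varmarsh. Condition not met.
  (e) The plaintiff resides in Varmarsh — that alternative is enough. Met.
  → Not every requirement is met — no jurisdiction.
The Provincial Court of Wynwick:
  (a) The amount in controversy is USD 64,000, within the 150,000 dollars ceiling — that alternative is enough. Met.
  (b) The amount in controversy is 64,000 dollars, which meets the $15,000 floor, so this disjunct is met. Condition met.
  (c) The operative events occurred in Wynwick — that alternative is enough. Satisfied.
  (d) The claim is a property claim, not an employment claim. Condition met.
  → The court has jurisdiction.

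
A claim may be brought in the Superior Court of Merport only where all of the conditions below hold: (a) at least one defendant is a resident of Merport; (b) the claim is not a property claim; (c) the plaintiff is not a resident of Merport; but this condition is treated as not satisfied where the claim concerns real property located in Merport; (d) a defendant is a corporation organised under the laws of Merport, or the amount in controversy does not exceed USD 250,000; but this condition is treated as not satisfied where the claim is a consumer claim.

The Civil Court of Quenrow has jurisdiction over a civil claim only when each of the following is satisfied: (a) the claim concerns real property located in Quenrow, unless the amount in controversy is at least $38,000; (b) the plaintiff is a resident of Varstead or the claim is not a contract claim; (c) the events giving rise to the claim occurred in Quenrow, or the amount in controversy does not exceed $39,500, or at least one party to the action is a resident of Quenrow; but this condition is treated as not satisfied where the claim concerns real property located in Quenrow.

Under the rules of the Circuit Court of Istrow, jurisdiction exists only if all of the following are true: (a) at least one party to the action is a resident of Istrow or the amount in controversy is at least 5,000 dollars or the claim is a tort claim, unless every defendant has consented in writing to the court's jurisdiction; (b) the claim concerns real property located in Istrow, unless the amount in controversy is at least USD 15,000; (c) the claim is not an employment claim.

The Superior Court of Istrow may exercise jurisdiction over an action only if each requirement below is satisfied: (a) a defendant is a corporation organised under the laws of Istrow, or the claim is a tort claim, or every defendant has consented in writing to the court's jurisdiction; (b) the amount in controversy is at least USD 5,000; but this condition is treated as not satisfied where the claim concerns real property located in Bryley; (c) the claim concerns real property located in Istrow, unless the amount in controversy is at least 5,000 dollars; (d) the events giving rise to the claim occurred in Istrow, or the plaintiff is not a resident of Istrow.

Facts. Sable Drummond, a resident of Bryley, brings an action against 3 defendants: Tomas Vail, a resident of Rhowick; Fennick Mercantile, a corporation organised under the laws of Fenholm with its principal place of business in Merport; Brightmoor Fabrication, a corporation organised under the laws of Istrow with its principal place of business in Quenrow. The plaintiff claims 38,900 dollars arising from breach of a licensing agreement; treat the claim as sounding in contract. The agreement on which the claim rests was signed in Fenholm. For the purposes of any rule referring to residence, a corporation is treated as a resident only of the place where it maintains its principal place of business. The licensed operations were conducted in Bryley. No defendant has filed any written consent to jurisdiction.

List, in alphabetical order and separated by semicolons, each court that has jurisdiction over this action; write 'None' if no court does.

the Circuit Court of Istrow; the Superior Court of Istrow; the Superior Court of Merport

The Superior Court of Merport:
  (a) Fennick Mercantile resides in Merport. Met.
  (b) The claim is a contract claim, not a property claim. Met.
  (c) The plaintiff resides in Bryley, which is not Merport. The carve-out does not apply: the claim does not concern real property. Condition met.
  (d) The amount in controversy is USD 38,900, within the USD 250,000 ceiling — that alternative is enough. The exception is not triggered, since the claim is a contract claim, not a consumer claim. Met.
  → All conditions met; jurisdiction exists.
The Civil Court of Quenrow:
  (a) The claim does not concern real property. The proviso rescues it, though: the amount in controversy is $38,900, which meets the USD 38,000 floor. Satisfied.
  (b) The plaintiff resides in Bryley, not Varstead; the claim is a contract claim — every alternative fails. Not met.
  (c) The amount in controversy is USD 38,900, within the 39,500 dollars ceiling, which satisfies one of the alternatives. The carve-out does not apply: the claim does not concern real property. Met.
  → No jurisdiction.
The Circuit Court of Istrow:
  (a) The amount in controversy is 38,900 dollars, which meets the $5,000 floor, which satisfies one of the alternatives. Met.
  (b) The claim does not concern real property. However, the amount in controversy is $38,900, which meets the USD 15,000 floor, so the 'unless' proviso supplies this condition. Met.
  (c) The claim is a contract claim, not an employment claim. Condition met.
  → Every requirement is satisfied — jurisdiction.
The Superior Court of Istrow:
  (a) Brightmoor Fabrication is organised under the laws of Istrow, so this disjunct is met. Met.
  (b) The amount in controversy is $38,900, which meets the $5,000 floor. The carve-out does not apply: the claim does not concern real property. Met.
  (c) The claim does not concern real property. But the amount in controversy is $38,900, which meets the 5,000 dollars floor, and the 'unless' clause therefore excuses the requirement. Satisfied.
  (d) The plaintiff resides in Bryley, which is not Istrow, which satisfies one of the alternatives. Satisfied.
  → The court has jurisdiction.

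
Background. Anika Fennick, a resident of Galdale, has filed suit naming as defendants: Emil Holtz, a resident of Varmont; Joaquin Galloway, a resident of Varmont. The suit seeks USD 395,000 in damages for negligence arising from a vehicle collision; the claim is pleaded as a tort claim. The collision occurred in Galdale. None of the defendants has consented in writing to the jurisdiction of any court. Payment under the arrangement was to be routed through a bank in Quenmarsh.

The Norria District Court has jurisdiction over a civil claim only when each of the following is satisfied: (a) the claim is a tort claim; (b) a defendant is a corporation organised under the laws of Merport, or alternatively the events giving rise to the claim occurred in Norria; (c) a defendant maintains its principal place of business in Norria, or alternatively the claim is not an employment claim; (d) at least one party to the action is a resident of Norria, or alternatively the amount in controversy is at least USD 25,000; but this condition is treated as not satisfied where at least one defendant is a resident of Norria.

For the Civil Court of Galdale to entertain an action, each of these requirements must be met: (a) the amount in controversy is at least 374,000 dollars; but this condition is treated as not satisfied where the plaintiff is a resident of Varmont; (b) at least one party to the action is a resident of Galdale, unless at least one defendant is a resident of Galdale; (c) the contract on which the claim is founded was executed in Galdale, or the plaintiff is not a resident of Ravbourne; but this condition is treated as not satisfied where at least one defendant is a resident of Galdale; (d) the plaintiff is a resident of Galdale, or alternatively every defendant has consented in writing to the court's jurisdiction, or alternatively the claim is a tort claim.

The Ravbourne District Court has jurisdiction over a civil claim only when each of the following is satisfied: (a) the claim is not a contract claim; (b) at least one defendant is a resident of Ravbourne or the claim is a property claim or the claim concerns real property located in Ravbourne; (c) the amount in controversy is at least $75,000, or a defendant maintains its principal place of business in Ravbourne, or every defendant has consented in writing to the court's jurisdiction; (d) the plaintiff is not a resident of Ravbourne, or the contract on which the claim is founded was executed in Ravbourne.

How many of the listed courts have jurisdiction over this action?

The Norria District Court:
  (a) The claim is a tort claim. Condition met.
  (b) No defendant is a corporation; the operative events occurred in Galdale, not Norria — every alternative fails. Not met.
  (c) The claim is a tort claim, not an employment claim, so this disjunct is met. Condition met.
  (d) The amount in controversy is USD 395,000, which meets the 25,000 dollars floor — that alternative is enough. The exception is not triggered, since no defendant resides in Norria (they reside in Varmont, Varmont). Condition met.
  → No jurisdiction.
The Civil Court of Galdale:
  (a) The amount in controversy is $395,000, which meets the 374,000 dollars floor. The carve-out does not apply: the plaintiff resides in Galdale, not Varmont. Satisfied.
  (b) Anika Fennick resides in Galdale. Satisfied.
  (c) The plaintiff resides in Galdale, which is not Ravbourne, which satisfies one of the alternatives. The exception is not triggered, since no defendant resides in Galdale (they reside in Varmont, Varmont). Met.
  (d) The plaintiff resides in Galdale, which satisfies one of the alternatives. Satisfied.
  → The court has jurisdiction.
The Ravbourne District Court:
  (a) The claim is a tort claim, not a contract claim. Met.
  (b) No defendant resides in Ravbourne (they reside in Varmont, Varmont); the claim is a tort claim, not a property claim; the claim does not concern real property — every alternative fails. Not satisfied.
  (c) The amount in controversy is $395,000, which meets the USD 75,000 floor, so this disjunct is met. Condition met.
  (d) The plaintiff resides in Galdale, which is not Ravbourne, so one alternative holds. Satisfied.
  → At least one condition fails; no jurisdiction.
Courts with jurisdiction: the Civil Court of Galdale — 1 in total.

1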